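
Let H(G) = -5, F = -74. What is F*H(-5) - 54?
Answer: 316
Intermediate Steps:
F*H(-5) - 54 = -74*(-5) - 54 = 370 - 54 = 316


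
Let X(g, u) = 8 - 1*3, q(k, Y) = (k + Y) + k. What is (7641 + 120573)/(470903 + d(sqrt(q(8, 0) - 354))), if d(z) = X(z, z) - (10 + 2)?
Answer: 64107/235448 ≈ 0.27228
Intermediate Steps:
q(k, Y) = Y + 2*k (q(k, Y) = (Y + k) + k = Y + 2*k)
X(g, u) = 5 (X(g, u) = 8 - 3 = 5)
d(z) = -7 (d(z) = 5 - (10 + 2) = 5 - 12 = -7)
(7641 + 120573)/(470903 + d(sqrt(q(8, 0) - 354))) = (7641 + 120573)/(470903 - 7) = 128214/470896 = 128214*(1/470896) = 64107/235448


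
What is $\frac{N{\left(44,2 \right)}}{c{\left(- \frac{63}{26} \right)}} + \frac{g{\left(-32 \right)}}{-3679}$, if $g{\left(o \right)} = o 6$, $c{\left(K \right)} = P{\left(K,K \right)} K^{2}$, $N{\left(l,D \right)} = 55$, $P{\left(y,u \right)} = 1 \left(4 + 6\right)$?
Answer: $\frac{14440570}{14601951} \approx 0.98895$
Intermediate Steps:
$P{\left(y,u \right)} = 10$ ($P{\left(y,u \right)} = 1 \cdot 10 = 10$)
$c{\left(K \right)} = 10 K^{2}$
$g{\left(o \right)} = 6 o$
$\frac{N{\left(44,2 \right)}}{c{\left(- \frac{63}{26} \right)}} + \frac{g{\left(-32 \right)}}{-3679} = \frac{55}{10 \left(- \frac{63}{26}\right)^{2}} + \frac{6 \left(-32\right)}{-3679} = \frac{55}{10 \left(\left(-63\right) \frac{1}{26}\right)^{2}} - - \frac{192}{3679} = \frac{55}{10 \left(- \frac{63}{26}\right)^{2}} + \frac{192}{3679} = \frac{55}{10 \cdot \frac{3969}{676}} + \frac{192}{3679} = \frac{55}{\frac{19845}{338}} + \frac{192}{3679} = 55 \cdot \frac{338}{19845} + \frac{192}{3679} = \frac{3718}{3969} + \frac{192}{3679} = \frac{14440570}{14601951}$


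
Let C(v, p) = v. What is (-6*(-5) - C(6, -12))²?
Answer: 576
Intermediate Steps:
(-6*(-5) - C(6, -12))² = (-6*(-5) - 1*6)² = (30 - 6)² = 24² = 576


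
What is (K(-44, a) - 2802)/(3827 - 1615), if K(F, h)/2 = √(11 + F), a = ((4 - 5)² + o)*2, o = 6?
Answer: -1401/1106 + I*√33/1106 ≈ -1.2667 + 0.005194*I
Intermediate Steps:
a = 14 (a = ((4 - 5)² + 6)*2 = ((-1)² + 6)*2 = (1 + 6)*2 = 7*2 = 14)
K(F, h) = 2*√(11 + F)
(K(-44, a) - 2802)/(3827 - 1615) = (2*√(11 - 44) - 2802)/(3827 - 1615) = (2*√(-33) - 2802)/2212 = (2*(I*√33) - 2802)*(1/2212) = (2*I*√33 - 2802)*(1/2212) = (-2802 + 2*I*√33)*(1/2212) = -1401/1106 + I*√33/1106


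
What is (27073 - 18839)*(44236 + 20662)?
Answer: 534370132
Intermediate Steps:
(27073 - 18839)*(44236 + 20662) = 8234*64898 = 534370132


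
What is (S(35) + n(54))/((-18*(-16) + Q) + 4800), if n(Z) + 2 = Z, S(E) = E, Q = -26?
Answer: 87/5062 ≈ 0.017187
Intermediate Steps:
n(Z) = -2 + Z
(S(35) + n(54))/((-18*(-16) + Q) + 4800) = (35 + (-2 + 54))/((-18*(-16) - 26) + 4800) = (35 + 52)/((288 - 26) + 4800) = 87/(262 + 4800) = 87/5062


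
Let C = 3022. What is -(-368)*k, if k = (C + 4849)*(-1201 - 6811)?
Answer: -23206982336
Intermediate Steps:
k = -63062452 (k = (3022 + 4849)*(-1201 - 6811) = 7871*(-8012) = -63062452)
-(-368)*k = -(-368)*(-63062452) = -1*23206982336 = -23206982336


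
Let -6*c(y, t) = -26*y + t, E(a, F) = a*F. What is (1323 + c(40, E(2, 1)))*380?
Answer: 568480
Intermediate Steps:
E(a, F) = F*a
c(y, t) = -t/6 + 13*y/3 (c(y, t) = -(-26*y + t)/6 = -(t - 26*y)/6 = -t/6 + 13*y/3)
(1323 + c(40, E(2, 1)))*380 = (1323 + (-2/6 + (13/3)*40))*380 = (1323 + (-⅙*2 + 520/3))*380 = (1323 + (-⅓ + 520/3))*380 = (1323 + 173)*380 = 1496*380 = 568480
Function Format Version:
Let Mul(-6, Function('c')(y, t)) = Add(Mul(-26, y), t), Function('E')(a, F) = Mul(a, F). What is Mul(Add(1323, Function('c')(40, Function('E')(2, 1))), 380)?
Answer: 568480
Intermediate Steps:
Function('E')(a, F) = Mul(F, a)
Function('c')(y, t) = Add(Mul(Rational(-1, 6), t), Mul(Rational(13, 3), y)) (Function('c')(y, t) = Mul(Rational(-1, 6), Add(Mul(-26, y), t)) = Mul(Rational(-1, 6), Add(t, Mul(-26, y))) = Add(Mul(Rational(-1, 6), t), Mul(Rational(13, 3), y)))
Mul(Add(1323, Function('c')(40, Function('E')(2, 1))), 380) = Mul(Add(1323, Add(Mul(Rational(-1, 6), Mul(1, 2)), Mul(Rational(13, 3), 40))), 380) = Mul(Add(1323, Add(Mul(Rational(-1, 6), 2), Rational(520, 3))), 380) = Mul(Add(1323, Add(Rational(-1, 3), Rational(520, 3))), 380) = Mul(Add(1323, 173), 380) = Mul(1496, 380) = 568480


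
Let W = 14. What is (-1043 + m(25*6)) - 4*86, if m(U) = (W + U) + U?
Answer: -1073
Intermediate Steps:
m(U) = 14 + 2*U (m(U) = (14 + U) + U = 14 + 2*U)
(-1043 + m(25*6)) - 4*86 = (-1043 + (14 + 2*(25*6))) - 4*86 = (-1043 + (14 + 2*150)) - 344 = (-1043 + (14 + 300)) - 344 = (-1043 + 314) - 344 = -729 - 344 = -1073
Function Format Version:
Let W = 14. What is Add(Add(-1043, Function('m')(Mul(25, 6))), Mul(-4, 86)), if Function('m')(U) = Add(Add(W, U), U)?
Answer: -1073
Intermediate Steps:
Function('m')(U) = Add(14, Mul(2, U)) (Function('m')(U) = Add(Add(14, U), U) = Add(14, Mul(2, U)))
Add(Add(-1043, Function('m')(Mul(25, 6))), Mul(-4, 86)) = Add(Add(-1043, Add(14, Mul(2, Mul(25, 6)))), Mul(-4, 86)) = Add(Add(-1043, Add(14, Mul(2, 150))), -344) = Add(Add(-1043, Add(14, 300)), -344) = Add(Add(-1043, 314), -344) = Add(-729, -344) = -1073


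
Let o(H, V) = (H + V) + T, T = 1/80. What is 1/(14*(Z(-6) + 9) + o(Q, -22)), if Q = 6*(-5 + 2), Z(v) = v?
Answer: 80/161 ≈ 0.49689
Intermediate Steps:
T = 1/80 ≈ 0.012500
Q = -18 (Q = 6*(-3) = -18)
o(H, V) = 1/80 + H + V (o(H, V) = (H + V) + 1/80 = 1/80 + H + V)
1/(14*(Z(-6) + 9) + o(Q, -22)) = 1/(14*(-6 + 9) + (1/80 - 18 - 22)) = 1/(14*3 - 3199/80) = 1/(42 - 3199/80) = 1/(161/80) = 80/161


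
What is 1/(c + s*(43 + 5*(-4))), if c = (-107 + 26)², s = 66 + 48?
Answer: 1/9183 ≈ 0.00010890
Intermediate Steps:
s = 114
c = 6561 (c = (-81)² = 6561)
1/(c + s*(43 + 5*(-4))) = 1/(6561 + 114*(43 + 5*(-4))) = 1/(6561 + 114*(43 - 20)) = 1/(6561 + 114*23) = 1/(6561 + 2622) = 1/9183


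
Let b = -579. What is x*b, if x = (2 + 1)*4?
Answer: -6948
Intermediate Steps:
x = 12 (x = 3*4 = 12)
x*b = 12*(-579) = -6948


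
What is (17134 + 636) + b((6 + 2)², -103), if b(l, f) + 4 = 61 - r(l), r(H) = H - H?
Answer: 17827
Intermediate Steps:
r(H) = 0
b(l, f) = 57 (b(l, f) = -4 + (61 - 1*0) = -4 + (61 + 0) = -4 + 61 = 57)
(17134 + 636) + b((6 + 2)², -103) = (17134 + 636) + 57 = 17770 + 57 = 17827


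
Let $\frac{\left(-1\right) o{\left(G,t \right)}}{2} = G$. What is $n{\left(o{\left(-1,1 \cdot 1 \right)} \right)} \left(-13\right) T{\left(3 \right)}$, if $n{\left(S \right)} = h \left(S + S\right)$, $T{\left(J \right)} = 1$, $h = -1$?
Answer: $52$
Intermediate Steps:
$o{\left(G,t \right)} = - 2 G$
$n{\left(S \right)} = - 2 S$ ($n{\left(S \right)} = - (S + S) = - 2 S$)
$n{\left(o{\left(-1,1 \cdot 1 \right)} \right)} \left(-13\right) T{\left(3 \right)} = - 2 \left(\left(-2\right) \left(-1\right)\right) \left(-13\right) 1 = \left(-2\right) 2 \left(-13\right) 1 = \left(-4\right) \left(-13\right) 1 = 52 \cdot 1 = 52$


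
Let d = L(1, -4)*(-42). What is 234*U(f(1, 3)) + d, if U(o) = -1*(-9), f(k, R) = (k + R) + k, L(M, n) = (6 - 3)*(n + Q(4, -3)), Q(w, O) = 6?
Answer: 1854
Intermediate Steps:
L(M, n) = 18 + 3*n (L(M, n) = (6 - 3)*(n + 6) = 3*(6 + n) = 18 + 3*n)
f(k, R) = R + 2*k (f(k, R) = (R + k) + k = R + 2*k)
U(o) = 9
d = -252 (d = (18 + 3*(-4))*(-42) = (18 - 12)*(-42) = 6*(-42) = -252)
234*U(f(1, 3)) + d = 234*9 - 252 = 2106 - 252 = 1854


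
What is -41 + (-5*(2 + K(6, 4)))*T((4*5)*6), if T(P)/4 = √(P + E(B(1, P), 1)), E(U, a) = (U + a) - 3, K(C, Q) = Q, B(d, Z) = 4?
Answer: -41 - 120*√122 ≈ -1366.4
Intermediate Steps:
E(U, a) = -3 + U + a
T(P) = 4*√(2 + P) (T(P) = 4*√(P + (-3 + 4 + 1)) = 4*√(P + 2) = 4*√(2 + P))
-41 + (-5*(2 + K(6, 4)))*T((4*5)*6) = -41 + (-5*(2 + 4))*(4*√(2 + (4*5)*6)) = -41 + (-5*6)*(4*√(2 + 20*6)) = -41 - 120*√(2 + 120) = -41 - 120*√122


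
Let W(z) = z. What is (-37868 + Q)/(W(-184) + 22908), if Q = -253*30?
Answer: -22729/11362 ≈ -2.0004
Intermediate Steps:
Q = -7590
(-37868 + Q)/(W(-184) + 22908) = (-37868 - 7590)/(-184 + 22908) = -45458/22724 = -45458*1/22724 = -22729/11362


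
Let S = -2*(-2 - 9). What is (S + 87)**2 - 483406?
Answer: -471525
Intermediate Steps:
S = 22 (S = -2*(-11) = 22)
(S + 87)**2 - 483406 = (22 + 87)**2 - 483406 = 109**2 - 483406 = 11881 - 483406 = -471525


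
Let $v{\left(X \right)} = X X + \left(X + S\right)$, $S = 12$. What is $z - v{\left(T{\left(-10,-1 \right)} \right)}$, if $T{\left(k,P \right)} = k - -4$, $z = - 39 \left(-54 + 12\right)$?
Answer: $1596$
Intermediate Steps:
$z = 1638$ ($z = \left(-39\right) \left(-42\right) = 1638$)
$T{\left(k,P \right)} = 4 + k$ ($T{\left(k,P \right)} = k + 4 = 4 + k$)
$v{\left(X \right)} = 12 + X + X^{2}$ ($v{\left(X \right)} = X X + \left(X + 12\right) = X^{2} + \left(12 + X\right) = 12 + X + X^{2}$)
$z - v{\left(T{\left(-10,-1 \right)} \right)} = 1638 - \left(12 + \left(4 - 10\right) + \left(4 - 10\right)^{2}\right) = 1638 - \left(12 - 6 + \left(-6\right)^{2}\right) = 1638 - \left(12 - 6 + 36\right) = 1638 - 42 = 1596$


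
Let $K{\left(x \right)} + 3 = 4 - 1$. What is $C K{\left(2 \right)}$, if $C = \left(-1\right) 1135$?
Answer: $0$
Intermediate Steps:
$K{\left(x \right)} = 0$ ($K{\left(x \right)} = -3 + \left(4 - 1\right) = -3 + 3 = 0$)
$C = -1135$
$C K{\left(2 \right)} = \left(-1135\right) 0 = 0$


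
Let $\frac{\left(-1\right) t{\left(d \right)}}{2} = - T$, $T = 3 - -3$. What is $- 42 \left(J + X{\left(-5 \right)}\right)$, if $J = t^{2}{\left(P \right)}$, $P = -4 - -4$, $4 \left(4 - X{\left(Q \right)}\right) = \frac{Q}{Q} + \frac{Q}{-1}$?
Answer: $-6153$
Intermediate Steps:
$T = 6$ ($T = 3 + 3 = 6$)
$X{\left(Q \right)} = \frac{15}{4} + \frac{Q}{4}$ ($X{\left(Q \right)} = 4 - \frac{\frac{Q}{Q} + \frac{Q}{-1}}{4} = 4 - \frac{1 + Q \left(-1\right)}{4} = 4 - \frac{1 - Q}{4} = 4 + \left(- \frac{1}{4} + \frac{Q}{4}\right) = \frac{15}{4} + \frac{Q}{4}$)
$P = 0$ ($P = -4 + 4 = 0$)
$t{\left(d \right)} = 12$ ($t{\left(d \right)} = - 2 \left(\left(-1\right) 6\right) = \left(-2\right) \left(-6\right) = 12$)
$J = 144$ ($J = 12^{2} = 144$)
$- 42 \left(J + X{\left(-5 \right)}\right) = - 42 \left(144 + \left(\frac{15}{4} + \frac{1}{4} \left(-5\right)\right)\right) = - 42 \left(144 + \left(\frac{15}{4} - \frac{5}{4}\right)\right) = - 42 \left(144 + \frac{5}{2}\right) = \left(-42\right) \frac{293}{2} = -6153$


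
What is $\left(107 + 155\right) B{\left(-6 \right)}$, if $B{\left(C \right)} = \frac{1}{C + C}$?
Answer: $- \frac{131}{6} \approx -21.833$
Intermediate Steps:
$B{\left(C \right)} = \frac{1}{2 C}$
$\left(107 + 155\right) B{\left(-6 \right)} = \left(107 + 155\right) \frac{1}{2 \left(-6\right)} = 262 \cdot \frac{1}{2} \left(- \frac{1}{6}\right) = 262 \left(- \frac{1}{12}\right) = - \frac{131}{6}$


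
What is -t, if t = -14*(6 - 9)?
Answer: -42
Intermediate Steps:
t = 42 (t = -14*(-3) = 42)
-t = -1*42 = -42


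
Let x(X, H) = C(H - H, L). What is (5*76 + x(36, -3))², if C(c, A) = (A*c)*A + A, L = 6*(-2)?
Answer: 135424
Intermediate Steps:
L = -12
C(c, A) = A + c*A² (C(c, A) = c*A² + A = A + c*A²)
x(X, H) = -12 (x(X, H) = -12*(1 - 12*(H - H)) = -12*(1 - 12*0) = -12*(1 + 0) = -12*1 = -12)
(5*76 + x(36, -3))² = (5*76 - 12)² = (380 - 12)² = 368² = 135424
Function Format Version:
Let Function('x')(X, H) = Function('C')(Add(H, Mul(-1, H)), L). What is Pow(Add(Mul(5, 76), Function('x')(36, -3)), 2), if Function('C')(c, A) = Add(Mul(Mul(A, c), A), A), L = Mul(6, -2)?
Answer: 135424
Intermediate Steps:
L = -12
Function('C')(c, A) = Add(A, Mul(c, Pow(A, 2))) (Function('C')(c, A) = Add(Mul(c, Pow(A, 2)), A) = Add(A, Mul(c, Pow(A, 2))))
Function('x')(X, H) = -12 (Function('x')(X, H) = Mul(-12, Add(1, Mul(-12, Add(H, Mul(-1, H))))) = Mul(-12, Add(1, Mul(-12, 0))) = Mul(-12, Add(1, 0)) = Mul(-12, 1) = -12)
Pow(Add(Mul(5, 76), Function('x')(36, -3)), 2) = Pow(Add(Mul(5, 76), -12), 2) = Pow(Add(380, -12), 2) = Pow(368, 2) = 135424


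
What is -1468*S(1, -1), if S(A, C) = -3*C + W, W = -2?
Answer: -1468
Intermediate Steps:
S(A, C) = -2 - 3*C (S(A, C) = -3*C - 2 = -2 - 3*C)
-1468*S(1, -1) = -1468*(-2 - 3*(-1)) = -1468*(-2 + 3) = -1468*1 = -1468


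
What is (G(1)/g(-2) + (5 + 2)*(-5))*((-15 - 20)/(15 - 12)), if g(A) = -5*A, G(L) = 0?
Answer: 1225/3 ≈ 408.33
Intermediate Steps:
(G(1)/g(-2) + (5 + 2)*(-5))*((-15 - 20)/(15 - 12)) = (0/((-5*(-2))) + (5 + 2)*(-5))*((-15 - 20)/(15 - 12)) = (0/10 + 7*(-5))*(-35/3) = (0*(1/10) - 35)*(-35*1/3) = (0 - 35)*(-35/3) = -35*(-35/3) = 1225/3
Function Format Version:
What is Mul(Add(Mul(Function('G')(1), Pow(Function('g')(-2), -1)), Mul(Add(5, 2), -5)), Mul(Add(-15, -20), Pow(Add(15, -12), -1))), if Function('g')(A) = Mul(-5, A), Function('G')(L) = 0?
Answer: Rational(1225, 3) ≈ 408.33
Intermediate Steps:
Mul(Add(Mul(Function('G')(1), Pow(Function('g')(-2), -1)), Mul(Add(5, 2), -5)), Mul(Add(-15, -20), Pow(Add(15, -12), -1))) = Mul(Add(Mul(0, Pow(Mul(-5, -2), -1)), Mul(Add(5, 2), -5)), Mul(Add(-15, -20), Pow(Add(15, -12), -1))) = Mul(Add(Mul(0, Pow(10, -1)), Mul(7, -5)), Mul(-35, Pow(3, -1))) = Mul(Add(Mul(0, Rational(1, 10)), -35), Mul(-35, Rational(1, 3))) = Mul(Add(0, -35), Rational(-35, 3)) = Mul(-35, Rational(-35, 3)) = Rational(1225, 3)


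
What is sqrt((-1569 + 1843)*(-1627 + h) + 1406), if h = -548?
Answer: 4*I*sqrt(37159) ≈ 771.07*I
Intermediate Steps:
sqrt((-1569 + 1843)*(-1627 + h) + 1406) = sqrt((-1569 + 1843)*(-1627 - 548) + 1406) = sqrt(274*(-2175) + 1406) = sqrt(-595950 + 1406) = sqrt(-594544) = 4*I*sqrt(37159)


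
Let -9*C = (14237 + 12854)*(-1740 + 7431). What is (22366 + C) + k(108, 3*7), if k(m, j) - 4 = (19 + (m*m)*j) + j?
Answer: -50589565/3 ≈ -1.6863e+7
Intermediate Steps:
k(m, j) = 23 + j + j*m**2 (k(m, j) = 4 + ((19 + (m*m)*j) + j) = 4 + ((19 + m**2*j) + j) = 4 + ((19 + j*m**2) + j) = 4 + (19 + j + j*m**2) = 23 + j + j*m**2)
C = -51391627/3 (C = -(14237 + 12854)*(-1740 + 7431)/9 = -27091*5691/9 = -1/9*154174881 = -51391627/3 ≈ -1.7131e+7)
(22366 + C) + k(108, 3*7) = (22366 - 51391627/3) + (23 + 3*7 + (3*7)*108**2) = -51324529/3 + (23 + 21 + 21*11664) = -51324529/3 + (23 + 21 + 244944) = -51324529/3 + 244988 = -50589565/3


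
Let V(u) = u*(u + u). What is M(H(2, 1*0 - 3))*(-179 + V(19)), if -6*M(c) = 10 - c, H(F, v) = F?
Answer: -724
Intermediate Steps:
V(u) = 2*u**2 (V(u) = u*(2*u) = 2*u**2)
M(c) = -5/3 + c/6 (M(c) = -(10 - c)/6 = -5/3 + c/6)
M(H(2, 1*0 - 3))*(-179 + V(19)) = (-5/3 + (1/6)*2)*(-179 + 2*19**2) = (-5/3 + 1/3)*(-179 + 2*361) = -4*(-179 + 722)/3 = -4/3*543 = -724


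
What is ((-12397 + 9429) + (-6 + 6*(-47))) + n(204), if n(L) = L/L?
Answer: -3255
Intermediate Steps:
n(L) = 1
((-12397 + 9429) + (-6 + 6*(-47))) + n(204) = ((-12397 + 9429) + (-6 + 6*(-47))) + 1 = (-2968 + (-6 - 282)) + 1 = (-2968 - 288) + 1 = -3256 + 1 = -3255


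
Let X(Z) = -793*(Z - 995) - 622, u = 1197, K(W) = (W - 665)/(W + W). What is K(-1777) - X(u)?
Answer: 285757037/1777 ≈ 1.6081e+5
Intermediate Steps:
K(W) = (-665 + W)/(2*W) (K(W) = (-665 + W)/((2*W)) = (-665 + W)*(1/(2*W)) = (-665 + W)/(2*W))
X(Z) = 788413 - 793*Z (X(Z) = -793*(-995 + Z) - 622 = (789035 - 793*Z) - 622 = 788413 - 793*Z)
K(-1777) - X(u) = (½)*(-665 - 1777)/(-1777) - (788413 - 793*1197) = (½)*(-1/1777)*(-2442) - (788413 - 949221) = 1221/1777 - 1*(-160808) = 1221/1777 + 160808 = 285757037/1777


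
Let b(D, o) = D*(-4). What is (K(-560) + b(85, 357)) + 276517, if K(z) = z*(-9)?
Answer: 281217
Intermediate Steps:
b(D, o) = -4*D
K(z) = -9*z
(K(-560) + b(85, 357)) + 276517 = (-9*(-560) - 4*85) + 276517 = (5040 - 340) + 276517 = 4700 + 276517 = 281217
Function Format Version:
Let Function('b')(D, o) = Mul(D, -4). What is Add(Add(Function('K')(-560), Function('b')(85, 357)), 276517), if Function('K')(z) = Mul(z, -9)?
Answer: 281217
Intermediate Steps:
Function('b')(D, o) = Mul(-4, D)
Function('K')(z) = Mul(-9, z)
Add(Add(Function('K')(-560), Function('b')(85, 357)), 276517) = Add(Add(Mul(-9, -560), Mul(-4, 85)), 276517) = Add(Add(5040, -340), 276517) = Add(4700, 276517) = 281217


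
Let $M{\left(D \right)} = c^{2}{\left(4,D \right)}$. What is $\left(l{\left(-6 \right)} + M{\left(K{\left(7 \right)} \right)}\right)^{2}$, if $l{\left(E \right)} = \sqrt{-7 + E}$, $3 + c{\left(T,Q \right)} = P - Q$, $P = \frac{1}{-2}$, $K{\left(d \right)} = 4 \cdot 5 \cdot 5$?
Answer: $\frac{1836036593}{16} + \frac{42849 i \sqrt{13}}{2} \approx 1.1475 \cdot 10^{8} + 77247.0 i$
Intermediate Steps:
$K{\left(d \right)} = 100$ ($K{\left(d \right)} = 20 \cdot 5 = 100$)
$P = - \frac{1}{2} \approx -0.5$
$c{\left(T,Q \right)} = - \frac{7}{2} - Q$ ($c{\left(T,Q \right)} = -3 - \left(\frac{1}{2} + Q\right) = - \frac{7}{2} - Q$)
$M{\left(D \right)} = \left(- \frac{7}{2} - D\right)^{2}$
$\left(l{\left(-6 \right)} + M{\left(K{\left(7 \right)} \right)}\right)^{2} = \left(\sqrt{-7 - 6} + \frac{\left(7 + 2 \cdot 100\right)^{2}}{4}\right)^{2} = \left(\sqrt{-13} + \frac{\left(7 + 200\right)^{2}}{4}\right)^{2} = \left(i \sqrt{13} + \frac{207^{2}}{4}\right)^{2} = \left(i \sqrt{13} + \frac{1}{4} \cdot 42849\right)^{2} = \left(i \sqrt{13} + \frac{42849}{4}\right)^{2} = \left(\frac{42849}{4} + i \sqrt{13}\right)^{2}$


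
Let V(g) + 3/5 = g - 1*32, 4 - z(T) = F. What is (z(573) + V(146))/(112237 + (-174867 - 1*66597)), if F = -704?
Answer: -4107/646135 ≈ -0.0063563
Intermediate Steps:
z(T) = 708 (z(T) = 4 - 1*(-704) = 4 + 704 = 708)
V(g) = -163/5 + g (V(g) = -⅗ + (g - 1*32) = -⅗ + (g - 32) = -⅗ + (-32 + g) = -163/5 + g)
(z(573) + V(146))/(112237 + (-174867 - 1*66597)) = (708 + (-163/5 + 146))/(112237 + (-174867 - 1*66597)) = (708 + 567/5)/(112237 + (-174867 - 66597)) = 4107/(5*(112237 - 241464)) = (4107/5)/(-129227) = (4107/5)*(-1/129227) = -4107/646135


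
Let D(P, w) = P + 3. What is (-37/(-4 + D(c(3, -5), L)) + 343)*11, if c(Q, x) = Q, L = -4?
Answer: 7139/2 ≈ 3569.5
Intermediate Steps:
D(P, w) = 3 + P
(-37/(-4 + D(c(3, -5), L)) + 343)*11 = (-37/(-4 + (3 + 3)) + 343)*11 = (-37/(-4 + 6) + 343)*11 = (-37/2 + 343)*11 = (649/2)*11 = 7139/2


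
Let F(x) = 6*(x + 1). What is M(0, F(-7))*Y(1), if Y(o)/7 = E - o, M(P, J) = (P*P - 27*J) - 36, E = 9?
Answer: 52416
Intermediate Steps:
F(x) = 6 + 6*x (F(x) = 6*(1 + x) = 6 + 6*x)
M(P, J) = -36 + P² - 27*J (M(P, J) = (P² - 27*J) - 36 = -36 + P² - 27*J)
Y(o) = 63 - 7*o (Y(o) = 7*(9 - o) = 63 - 7*o)
M(0, F(-7))*Y(1) = (-36 + 0² - 27*(6 + 6*(-7)))*(63 - 7*1) = (-36 + 0 - 27*(6 - 42))*(63 - 7) = (-36 + 0 - 27*(-36))*56 = (-36 + 0 + 972)*56 = 936*56 = 52416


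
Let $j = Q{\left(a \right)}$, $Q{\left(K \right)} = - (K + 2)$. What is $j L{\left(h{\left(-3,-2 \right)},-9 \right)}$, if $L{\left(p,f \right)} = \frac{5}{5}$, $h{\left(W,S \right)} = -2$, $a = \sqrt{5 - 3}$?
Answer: $-2 - \sqrt{2} \approx -3.4142$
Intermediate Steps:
$a = \sqrt{2} \approx 1.4142$
$L{\left(p,f \right)} = 1$ ($L{\left(p,f \right)} = 5 \cdot \frac{1}{5} = 1$)
$Q{\left(K \right)} = -2 - K$ ($Q{\left(K \right)} = - (2 + K) = -2 - K$)
$j = -2 - \sqrt{2} \approx -3.4142$
$j L{\left(h{\left(-3,-2 \right)},-9 \right)} = \left(-2 - \sqrt{2}\right) 1 = -2 - \sqrt{2}$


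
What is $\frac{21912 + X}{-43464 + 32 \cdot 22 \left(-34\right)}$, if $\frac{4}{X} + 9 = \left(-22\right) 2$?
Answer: $- \frac{290333}{893050} \approx -0.3251$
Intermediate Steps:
$X = - \frac{4}{53}$ ($X = \frac{4}{-9 - 44} = \frac{4}{-53} = 4 \left(- \frac{1}{53}\right) = - \frac{4}{53} \approx -0.075472$)
$\frac{21912 + X}{-43464 + 32 \cdot 22 \left(-34\right)} = \frac{21912 - \frac{4}{53}}{-43464 + 32 \cdot 22 \left(-34\right)} = \frac{1161332}{53 \left(-43464 + 704 \left(-34\right)\right)} = \frac{1161332}{53 \left(-43464 - 23936\right)} = \frac{1161332}{53 \left(-67400\right)} = \frac{1161332}{53} \left(- \frac{1}{67400}\right) = - \frac{290333}{893050}$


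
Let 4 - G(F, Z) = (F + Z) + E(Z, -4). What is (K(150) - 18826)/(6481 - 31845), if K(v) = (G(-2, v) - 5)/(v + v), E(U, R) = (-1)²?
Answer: 37653/50728 ≈ 0.74225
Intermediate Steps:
E(U, R) = 1
G(F, Z) = 3 - F - Z (G(F, Z) = 4 - ((F + Z) + 1) = 4 - (1 + F + Z) = 4 + (-1 - F - Z) = 3 - F - Z)
K(v) = -½ (K(v) = ((3 - 1*(-2) - v) - 5)/(v + v) = ((3 + 2 - v) - 5)/((2*v)) = ((5 - v) - 5)*(1/(2*v)) = (-v)*(1/(2*v)) = -½)
(K(150) - 18826)/(6481 - 31845) = (-½ - 18826)/(6481 - 31845) = -37653/2/(-25364) = -37653/2*(-1/25364) = 37653/50728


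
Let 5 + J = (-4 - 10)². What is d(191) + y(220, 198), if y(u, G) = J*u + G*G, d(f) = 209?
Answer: 81433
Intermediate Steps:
J = 191 (J = -5 + (-4 - 10)² = -5 + (-14)² = -5 + 196 = 191)
y(u, G) = G² + 191*u (y(u, G) = 191*u + G*G = 191*u + G² = G² + 191*u)
d(191) + y(220, 198) = 209 + (198² + 191*220) = 209 + (39204 + 42020) = 209 + 81224 = 81433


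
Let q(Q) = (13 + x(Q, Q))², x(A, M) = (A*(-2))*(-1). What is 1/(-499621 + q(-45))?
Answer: -1/493692 ≈ -2.0256e-6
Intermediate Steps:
x(A, M) = 2*A (x(A, M) = -2*A*(-1) = 2*A)
q(Q) = (13 + 2*Q)²
1/(-499621 + q(-45)) = 1/(-499621 + (13 + 2*(-45))²) = 1/(-499621 + (13 - 90)²) = 1/(-499621 + (-77)²) = 1/(-499621 + 5929) = 1/(-493692) = -1/493692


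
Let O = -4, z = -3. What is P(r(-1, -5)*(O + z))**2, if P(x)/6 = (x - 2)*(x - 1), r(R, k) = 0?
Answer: 144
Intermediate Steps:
P(x) = 6*(-1 + x)*(-2 + x) (P(x) = 6*((x - 2)*(x - 1)) = 6*((-2 + x)*(-1 + x)) = 6*((-1 + x)*(-2 + x)) = 6*(-1 + x)*(-2 + x))
P(r(-1, -5)*(O + z))**2 = (12 - 0*(-4 - 3) + 6*(0*(-4 - 3))**2)**2 = (12 - 0*(-7) + 6*(0*(-7))**2)**2 = (12 - 18*0 + 6*0**2)**2 = (12 + 0 + 6*0)**2 = (12 + 0 + 0)**2 = 12**2 = 144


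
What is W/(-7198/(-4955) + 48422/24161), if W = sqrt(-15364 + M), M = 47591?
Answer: 119717755*sqrt(32227)/413841888 ≈ 51.932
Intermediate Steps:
W = sqrt(32227) (W = sqrt(-15364 + 47591) = sqrt(32227) ≈ 179.52)
W/(-7198/(-4955) + 48422/24161) = sqrt(32227)/(-7198/(-4955) + 48422/24161) = sqrt(32227)/(-7198*(-1/4955) + 48422*(1/24161)) = sqrt(32227)/(7198/4955 + 48422/24161) = sqrt(32227)/(413841888/119717755) = sqrt(32227)*(119717755/413841888) = 119717755*sqrt(32227)/413841888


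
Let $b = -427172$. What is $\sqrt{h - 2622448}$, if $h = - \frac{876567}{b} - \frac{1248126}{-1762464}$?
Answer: $\frac{i \sqrt{1332983144600595175583897}}{712950068} \approx 1619.4 i$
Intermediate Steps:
$h = \frac{7871523715}{2851800272}$ ($h = - \frac{876567}{-427172} - \frac{1248126}{-1762464} = \left(-876567\right) \left(- \frac{1}{427172}\right) - - \frac{18911}{26704} = \frac{876567}{427172} + \frac{18911}{26704} = \frac{7871523715}{2851800272} \approx 2.7602$)
$\sqrt{h - 2622448} = \sqrt{\frac{7871523715}{2851800272} - 2622448} = \sqrt{- \frac{7478690048182141}{2851800272}} = \frac{i \sqrt{1332983144600595175583897}}{712950068}$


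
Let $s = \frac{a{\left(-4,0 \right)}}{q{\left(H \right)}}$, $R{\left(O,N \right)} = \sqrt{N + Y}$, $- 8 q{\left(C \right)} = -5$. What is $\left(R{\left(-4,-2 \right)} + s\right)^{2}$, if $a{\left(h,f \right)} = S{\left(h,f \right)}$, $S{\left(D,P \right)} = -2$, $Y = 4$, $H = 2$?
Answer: $\frac{306}{25} - \frac{32 \sqrt{2}}{5} \approx 3.189$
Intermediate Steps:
$a{\left(h,f \right)} = -2$
$q{\left(C \right)} = \frac{5}{8}$ ($q{\left(C \right)} = \left(- \frac{1}{8}\right) \left(-5\right) = \frac{5}{8}$)
$R{\left(O,N \right)} = \sqrt{4 + N}$ ($R{\left(O,N \right)} = \sqrt{N + 4} = \sqrt{4 + N}$)
$s = - \frac{16}{5}$ ($s = - \frac{2}{\frac{5}{8}} = \left(-2\right) \frac{8}{5} = - \frac{16}{5} \approx -3.2$)
$\left(R{\left(-4,-2 \right)} + s\right)^{2} = \left(\sqrt{4 - 2} - \frac{16}{5}\right)^{2} = \left(\sqrt{2} - \frac{16}{5}\right)^{2} = \left(- \frac{16}{5} + \sqrt{2}\right)^{2}$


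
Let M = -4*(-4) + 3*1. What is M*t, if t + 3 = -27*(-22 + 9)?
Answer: 6612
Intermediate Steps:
t = 348 (t = -3 - 27*(-22 + 9) = -3 - 27*(-13) = -3 + 351 = 348)
M = 19 (M = 16 + 3 = 19)
M*t = 19*348 = 6612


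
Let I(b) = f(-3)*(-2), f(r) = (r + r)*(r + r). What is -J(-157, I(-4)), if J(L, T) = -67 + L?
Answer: 224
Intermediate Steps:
f(r) = 4*r**2 (f(r) = (2*r)*(2*r) = 4*r**2)
I(b) = -72 (I(b) = (4*(-3)**2)*(-2) = (4*9)*(-2) = 36*(-2) = -72)
-J(-157, I(-4)) = -(-67 - 157) = -1*(-224) = 224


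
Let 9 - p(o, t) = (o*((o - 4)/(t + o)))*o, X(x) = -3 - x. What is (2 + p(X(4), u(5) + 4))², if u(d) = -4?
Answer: 4356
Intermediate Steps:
p(o, t) = 9 - o²*(-4 + o)/(o + t) (p(o, t) = 9 - o*((o - 4)/(t + o))*o = 9 - o*((-4 + o)/(o + t))*o = 9 - o*(-4 + o)/(o + t)*o = 9 - o²*(-4 + o)/(o + t))
(2 + p(X(4), u(5) + 4))² = (2 + (-(-3 - 1*4)³ + 4*(-3 - 1*4)² + 9*(-3 - 1*4) + 9*(-4 + 4))/((-3 - 1*4) + (-4 + 4)))² = (2 + (-(-3 - 4)³ + 4*(-3 - 4)² + 9*(-3 - 4) + 9*0)/((-3 - 4) + 0))² = (2 + (-1*(-7)³ + 4*(-7)² + 9*(-7) + 0)/(-7 + 0))² = (2 + (-1*(-343) + 4*49 - 63 + 0)/(-7))² = (2 - (343 + 196 - 63 + 0)/7)² = (2 - ⅐*476)² = (2 - 68)² = (-66)² = 4356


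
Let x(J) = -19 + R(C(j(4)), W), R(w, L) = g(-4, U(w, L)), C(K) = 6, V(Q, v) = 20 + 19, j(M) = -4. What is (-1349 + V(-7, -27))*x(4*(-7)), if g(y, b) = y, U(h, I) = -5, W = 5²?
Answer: 30130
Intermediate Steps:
V(Q, v) = 39
W = 25
R(w, L) = -4
x(J) = -23 (x(J) = -19 - 4 = -23)
(-1349 + V(-7, -27))*x(4*(-7)) = (-1349 + 39)*(-23) = -1310*(-23) = 30130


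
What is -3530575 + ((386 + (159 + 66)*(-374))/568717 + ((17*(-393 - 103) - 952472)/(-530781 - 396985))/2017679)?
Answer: -268475191661493619762377/76042905323207767 ≈ -3.5306e+6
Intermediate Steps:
-3530575 + ((386 + (159 + 66)*(-374))/568717 + ((17*(-393 - 103) - 952472)/(-530781 - 396985))/2017679) = -3530575 + ((386 + 225*(-374))*(1/568717) + ((17*(-496) - 952472)/(-927766))*(1/2017679)) = -3530575 + ((386 - 84150)*(1/568717) + ((-8432 - 952472)*(-1/927766))*(1/2017679)) = -3530575 + (-83764*1/568717 - 960904*(-1/927766)*(1/2017679)) = -3530575 + (-83764/568717 + (68636/66269)*(1/2017679)) = -3530575 + (-83764/568717 + 68636/133709569651) = -3530575 - 11200009357786352/76042905323207767 = -268475191661493619762377/76042905323207767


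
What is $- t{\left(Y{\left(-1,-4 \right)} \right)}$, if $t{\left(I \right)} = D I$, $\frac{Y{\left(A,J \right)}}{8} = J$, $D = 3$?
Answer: $96$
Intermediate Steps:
$Y{\left(A,J \right)} = 8 J$
$t{\left(I \right)} = 3 I$
$- t{\left(Y{\left(-1,-4 \right)} \right)} = - 3 \cdot 8 \left(-4\right) = - 3 \left(-32\right) = \left(-1\right) \left(-96\right) = 96$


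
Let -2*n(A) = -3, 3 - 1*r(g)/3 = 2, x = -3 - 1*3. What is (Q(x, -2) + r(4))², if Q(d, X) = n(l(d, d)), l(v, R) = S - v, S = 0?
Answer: 81/4 ≈ 20.250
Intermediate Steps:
x = -6 (x = -3 - 3 = -6)
r(g) = 3 (r(g) = 9 - 3*2 = 9 - 6 = 3)
l(v, R) = -v (l(v, R) = 0 - v = -v)
n(A) = 3/2 (n(A) = -½*(-3) = 3/2)
Q(d, X) = 3/2
(Q(x, -2) + r(4))² = (3/2 + 3)² = (9/2)² = 81/4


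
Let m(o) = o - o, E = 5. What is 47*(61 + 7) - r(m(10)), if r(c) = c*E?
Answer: 3196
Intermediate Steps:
m(o) = 0
r(c) = 5*c (r(c) = c*5 = 5*c)
47*(61 + 7) - r(m(10)) = 47*(61 + 7) - 5*0 = 47*68 - 1*0 = 3196 + 0 = 3196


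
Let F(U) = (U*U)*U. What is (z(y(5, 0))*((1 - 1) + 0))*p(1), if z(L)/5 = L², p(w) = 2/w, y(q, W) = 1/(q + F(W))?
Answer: 0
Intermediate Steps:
F(U) = U³ (F(U) = U²*U = U³)
y(q, W) = 1/(q + W³)
z(L) = 5*L²
(z(y(5, 0))*((1 - 1) + 0))*p(1) = ((5*(1/(5 + 0³))²)*((1 - 1) + 0))*(2/1) = ((5*(1/(5 + 0))²)*(0 + 0))*(2*1) = ((5*(1/5)²)*0)*2 = ((5*(⅕)²)*0)*2 = ((5*(1/25))*0)*2 = ((⅕)*0)*2 = 0*2 = 0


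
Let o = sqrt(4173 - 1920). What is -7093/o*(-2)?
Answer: 14186*sqrt(2253)/2253 ≈ 298.87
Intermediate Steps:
o = sqrt(2253) ≈ 47.466
-7093/o*(-2) = -7093*sqrt(2253)/2253*(-2) = 14186*sqrt(2253)/2253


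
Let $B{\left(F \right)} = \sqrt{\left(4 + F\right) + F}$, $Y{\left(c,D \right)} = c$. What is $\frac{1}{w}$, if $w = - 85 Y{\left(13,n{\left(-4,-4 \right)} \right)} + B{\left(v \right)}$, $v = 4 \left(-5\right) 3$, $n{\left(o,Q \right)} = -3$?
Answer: $- \frac{1105}{1221141} - \frac{2 i \sqrt{29}}{1221141} \approx -0.00090489 - 8.8199 \cdot 10^{-6} i$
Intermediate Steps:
$v = -60$ ($v = \left(-20\right) 3 = -60$)
$B{\left(F \right)} = \sqrt{4 + 2 F}$
$w = -1105 + 2 i \sqrt{29}$ ($w = \left(-85\right) 13 + \sqrt{4 + 2 \left(-60\right)} = -1105 + \sqrt{4 - 120} = -1105 + \sqrt{-116} = -1105 + 2 i \sqrt{29} \approx -1105.0 + 10.77 i$)
$\frac{1}{w} = \frac{1}{-1105 + 2 i \sqrt{29}}$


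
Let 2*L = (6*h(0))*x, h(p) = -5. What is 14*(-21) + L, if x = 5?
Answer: -369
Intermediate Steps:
L = -75 (L = ((6*(-5))*5)/2 = (-30*5)/2 = (1/2)*(-150) = -75)
14*(-21) + L = 14*(-21) - 75 = -294 - 75 = -369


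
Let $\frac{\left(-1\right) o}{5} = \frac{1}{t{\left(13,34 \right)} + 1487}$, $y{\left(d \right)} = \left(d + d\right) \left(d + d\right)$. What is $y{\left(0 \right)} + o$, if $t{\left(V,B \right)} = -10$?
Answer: $- \frac{5}{1477} \approx -0.0033852$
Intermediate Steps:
$y{\left(d \right)} = 4 d^{2}$ ($y{\left(d \right)} = 2 d 2 d = 4 d^{2}$)
$o = - \frac{5}{1477}$ ($o = - \frac{5}{-10 + 1487} = - \frac{5}{1477} \approx -0.0033852$)
$y{\left(0 \right)} + o = 4 \cdot 0^{2} - \frac{5}{1477} = 4 \cdot 0 - \frac{5}{1477} = 0 - \frac{5}{1477} = - \frac{5}{1477}$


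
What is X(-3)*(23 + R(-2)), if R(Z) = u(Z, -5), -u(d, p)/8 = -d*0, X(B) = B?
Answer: -69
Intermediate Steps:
u(d, p) = 0 (u(d, p) = -8*(-d)*0 = -8*0 = 0)
R(Z) = 0
X(-3)*(23 + R(-2)) = -3*(23 + 0) = -3*23 = -69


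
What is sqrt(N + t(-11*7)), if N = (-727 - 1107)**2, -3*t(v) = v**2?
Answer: 7*sqrt(617433)/3 ≈ 1833.5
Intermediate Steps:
t(v) = -v**2/3
N = 3363556 (N = (-1834)**2 = 3363556)
sqrt(N + t(-11*7)) = sqrt(3363556 - (-11*7)**2/3) = sqrt(3363556 - 1/3*(-77)**2) = sqrt(3363556 - 1/3*5929) = sqrt(3363556 - 5929/3) = sqrt(10084739/3) = 7*sqrt(617433)/3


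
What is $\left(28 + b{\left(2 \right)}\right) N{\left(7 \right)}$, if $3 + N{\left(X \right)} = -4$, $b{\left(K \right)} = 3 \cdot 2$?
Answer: $-238$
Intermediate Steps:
$b{\left(K \right)} = 6$
$N{\left(X \right)} = -7$ ($N{\left(X \right)} = -3 - 4 = -7$)
$\left(28 + b{\left(2 \right)}\right) N{\left(7 \right)} = \left(28 + 6\right) \left(-7\right) = 34 \left(-7\right) = -238$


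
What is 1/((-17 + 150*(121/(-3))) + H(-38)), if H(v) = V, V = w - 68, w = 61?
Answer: -1/6074 ≈ -0.00016464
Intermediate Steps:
V = -7 (V = 61 - 68 = -7)
H(v) = -7
1/((-17 + 150*(121/(-3))) + H(-38)) = 1/((-17 + 150*(121/(-3))) - 7) = 1/((-17 + 150*(121*(-1/3))) - 7) = 1/((-17 + 150*(-121/3)) - 7) = 1/((-17 - 6050) - 7) = 1/(-6067 - 7) = 1/(-6074) = -1/6074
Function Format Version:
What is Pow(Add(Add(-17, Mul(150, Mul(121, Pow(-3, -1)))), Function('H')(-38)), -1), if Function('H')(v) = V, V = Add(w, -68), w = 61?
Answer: Rational(-1, 6074) ≈ -0.00016464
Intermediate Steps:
V = -7 (V = Add(61, -68) = -7)
Function('H')(v) = -7
Pow(Add(Add(-17, Mul(150, Mul(121, Pow(-3, -1)))), Function('H')(-38)), -1) = Pow(Add(Add(-17, Mul(150, Mul(121, Pow(-3, -1)))), -7), -1) = Pow(Add(Add(-17, Mul(150, Mul(121, Rational(-1, 3)))), -7), -1) = Pow(Add(Add(-17, Mul(150, Rational(-121, 3))), -7), -1) = Pow(Add(Add(-17, -6050), -7), -1) = Pow(Add(-6067, -7), -1) = Pow(-6074, -1) = Rational(-1, 6074)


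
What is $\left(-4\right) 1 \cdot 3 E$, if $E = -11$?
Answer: $132$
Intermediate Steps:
$\left(-4\right) 1 \cdot 3 E = \left(-4\right) 1 \cdot 3 \left(-11\right) = \left(-4\right) 3 \left(-11\right) = \left(-12\right) \left(-11\right) = 132$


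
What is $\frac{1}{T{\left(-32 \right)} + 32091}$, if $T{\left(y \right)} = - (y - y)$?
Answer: $\frac{1}{32091} \approx 3.1161 \cdot 10^{-5}$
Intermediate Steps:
$T{\left(y \right)} = 0$ ($T{\left(y \right)} = \left(-1\right) 0 = 0$)
$\frac{1}{T{\left(-32 \right)} + 32091} = \frac{1}{0 + 32091} = \frac{1}{32091}$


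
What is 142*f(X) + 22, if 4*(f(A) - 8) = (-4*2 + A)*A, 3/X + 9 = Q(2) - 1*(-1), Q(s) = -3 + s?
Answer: 22619/18 ≈ 1256.6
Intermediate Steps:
X = -1/3 (X = 3/(-9 + ((-3 + 2) - 1*(-1))) = 3/(-9 + (-1 + 1)) = 3/(-9 + 0) = 3/(-9) = 3*(-1/9) = -1/3 ≈ -0.33333)
f(A) = 8 + A*(-8 + A)/4 (f(A) = 8 + ((-4*2 + A)*A)/4 = 8 + ((-8 + A)*A)/4 = 8 + (A*(-8 + A))/4 = 8 + A*(-8 + A)/4)
142*f(X) + 22 = 142*(8 - 2*(-1/3) + (-1/3)**2/4) + 22 = 142*(8 + 2/3 + (1/4)*(1/9)) + 22 = 142*(8 + 2/3 + 1/36) + 22 = 142*(313/36) + 22 = 22223/18 + 22 = 22619/18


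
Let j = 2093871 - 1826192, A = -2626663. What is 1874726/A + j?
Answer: 703100650451/2626663 ≈ 2.6768e+5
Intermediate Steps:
j = 267679
1874726/A + j = 1874726/(-2626663) + 267679 = 1874726*(-1/2626663) + 267679 = -1874726/2626663 + 267679 = 703100650451/2626663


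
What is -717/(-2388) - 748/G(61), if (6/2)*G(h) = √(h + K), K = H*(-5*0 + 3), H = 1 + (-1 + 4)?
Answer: 239/796 - 2244*√73/73 ≈ -262.34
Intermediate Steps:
H = 4 (H = 1 + 3 = 4)
K = 12 (K = 4*(-5*0 + 3) = 4*(0 + 3) = 4*3 = 12)
G(h) = √(12 + h)/3 (G(h) = √(h + 12)/3 = √(12 + h)/3)
-717/(-2388) - 748/G(61) = -717/(-2388) - 748*3/√(12 + 61) = -717*(-1/2388) - 748*3*√73/73 = 239/796 - 2244*√73/73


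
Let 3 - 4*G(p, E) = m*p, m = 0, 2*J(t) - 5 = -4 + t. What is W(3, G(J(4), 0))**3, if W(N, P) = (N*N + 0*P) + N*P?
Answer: 91125/64 ≈ 1423.8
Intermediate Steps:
J(t) = 1/2 + t/2 (J(t) = 5/2 + (-4 + t)/2 = 5/2 + (-2 + t/2) = 1/2 + t/2)
G(p, E) = 3/4 (G(p, E) = 3/4 - 0*p = 3/4 - 1/4*0 = 3/4 + 0 = 3/4)
W(N, P) = N**2 + N*P (W(N, P) = (N**2 + 0) + N*P = N**2 + N*P)
W(3, G(J(4), 0))**3 = (3*(3 + 3/4))**3 = (3*(15/4))**3 = (45/4)**3 = 91125/64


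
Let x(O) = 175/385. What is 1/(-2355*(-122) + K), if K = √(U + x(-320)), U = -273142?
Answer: 1053470/302673467219 - I*√33050127/908020401657 ≈ 3.4805e-6 - 6.3313e-9*I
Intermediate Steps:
x(O) = 5/11 (x(O) = 175*(1/385) = 5/11)
K = I*√33050127/11 (K = √(-273142 + 5/11) = √(-3004557/11) = I*√33050127/11 ≈ 522.63*I)
1/(-2355*(-122) + K) = 1/(-2355*(-122) + I*√33050127/11) = 1/(287310 + I*√33050127/11)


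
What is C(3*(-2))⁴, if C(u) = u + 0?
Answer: 1296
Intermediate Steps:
C(u) = u
C(3*(-2))⁴ = (3*(-2))⁴ = (-6)⁴ = 1296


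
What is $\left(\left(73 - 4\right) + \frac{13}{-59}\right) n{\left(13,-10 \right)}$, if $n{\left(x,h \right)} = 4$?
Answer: $\frac{16232}{59} \approx 275.12$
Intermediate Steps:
$\left(\left(73 - 4\right) + \frac{13}{-59}\right) n{\left(13,-10 \right)} = \left(\left(73 - 4\right) + \frac{13}{-59}\right) 4 = \left(\left(73 - 4\right) + 13 \left(- \frac{1}{59}\right)\right) 4 = \left(69 - \frac{13}{59}\right) 4 = \frac{4058}{59} \cdot 4 = \frac{16232}{59}$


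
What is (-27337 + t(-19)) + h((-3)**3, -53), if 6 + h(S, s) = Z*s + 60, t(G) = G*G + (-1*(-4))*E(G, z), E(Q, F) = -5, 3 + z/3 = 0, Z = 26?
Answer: -28320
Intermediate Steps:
z = -9 (z = -9 + 3*0 = -9 + 0 = -9)
t(G) = -20 + G**2 (t(G) = G*G - 1*(-4)*(-5) = G**2 + 4*(-5) = G**2 - 20 = -20 + G**2)
h(S, s) = 54 + 26*s (h(S, s) = -6 + (26*s + 60) = -6 + (60 + 26*s) = 54 + 26*s)
(-27337 + t(-19)) + h((-3)**3, -53) = (-27337 + (-20 + (-19)**2)) + (54 + 26*(-53)) = (-27337 + (-20 + 361)) + (54 - 1378) = (-27337 + 341) - 1324 = -26996 - 1324 = -28320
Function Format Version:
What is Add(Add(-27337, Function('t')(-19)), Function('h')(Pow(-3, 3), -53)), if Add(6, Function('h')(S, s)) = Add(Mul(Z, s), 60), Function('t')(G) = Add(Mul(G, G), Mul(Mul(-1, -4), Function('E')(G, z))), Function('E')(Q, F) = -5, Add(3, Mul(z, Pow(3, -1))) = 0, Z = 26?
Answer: -28320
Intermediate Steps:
z = -9 (z = Add(-9, Mul(3, 0)) = Add(-9, 0) = -9)
Function('t')(G) = Add(-20, Pow(G, 2)) (Function('t')(G) = Add(Mul(G, G), Mul(Mul(-1, -4), -5)) = Add(Pow(G, 2), Mul(4, -5)) = Add(Pow(G, 2), -20) = Add(-20, Pow(G, 2)))
Function('h')(S, s) = Add(54, Mul(26, s)) (Function('h')(S, s) = Add(-6, Add(Mul(26, s), 60)) = Add(-6, Add(60, Mul(26, s))) = Add(54, Mul(26, s)))
Add(Add(-27337, Function('t')(-19)), Function('h')(Pow(-3, 3), -53)) = Add(Add(-27337, Add(-20, Pow(-19, 2))), Add(54, Mul(26, -53))) = Add(Add(-27337, Add(-20, 361)), Add(54, -1378)) = Add(Add(-27337, 341), -1324) = Add(-26996, -1324) = -28320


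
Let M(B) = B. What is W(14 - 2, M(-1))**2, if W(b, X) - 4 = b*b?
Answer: 21904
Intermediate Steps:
W(b, X) = 4 + b**2 (W(b, X) = 4 + b*b = 4 + b**2)
W(14 - 2, M(-1))**2 = (4 + (14 - 2)**2)**2 = (4 + 12**2)**2 = (4 + 144)**2 = 148**2 = 21904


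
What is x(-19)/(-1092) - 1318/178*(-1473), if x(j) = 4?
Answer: 265002922/24297 ≈ 10907.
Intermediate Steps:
x(-19)/(-1092) - 1318/178*(-1473) = 4/(-1092) - 1318/178*(-1473) = 4*(-1/1092) - 1318*1/178*(-1473) = -1/273 - 659/89*(-1473) = -1/273 + 970707/89 = 265002922/24297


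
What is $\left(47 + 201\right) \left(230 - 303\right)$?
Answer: $-18104$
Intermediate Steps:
$\left(47 + 201\right) \left(230 - 303\right) = 248 \left(-73\right) = -18104$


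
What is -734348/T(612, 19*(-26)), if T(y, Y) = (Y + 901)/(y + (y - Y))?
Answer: -1261609864/407 ≈ -3.0998e+6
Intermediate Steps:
T(y, Y) = (901 + Y)/(-Y + 2*y)
-734348/T(612, 19*(-26)) = -734348*(-19*(-26) + 2*612)/(901 + 19*(-26)) = -734348*(-1*(-494) + 1224)/(901 - 494) = -734348/(407/(494 + 1224)) = -734348/(407/1718) = -734348/((1/1718)*407) = -734348/407/1718 = -734348*1718/407 = -1261609864/407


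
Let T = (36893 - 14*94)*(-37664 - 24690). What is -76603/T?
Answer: 76603/2218368258 ≈ 3.4531e-5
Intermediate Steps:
T = -2218368258 (T = (36893 - 1316)*(-62354) = 35577*(-62354) = -2218368258)
-76603/T = -76603/(-2218368258) = -76603*(-1/2218368258) = 76603/2218368258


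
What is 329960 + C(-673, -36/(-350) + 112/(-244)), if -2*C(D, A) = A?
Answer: 3522324901/10675 ≈ 3.2996e+5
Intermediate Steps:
C(D, A) = -A/2
329960 + C(-673, -36/(-350) + 112/(-244)) = 329960 - (-36/(-350) + 112/(-244))/2 = 329960 - (-36*(-1/350) + 112*(-1/244))/2 = 329960 - (18/175 - 28/61)/2 = 329960 - 1/2*(-3802/10675) = 329960 + 1901/10675 = 3522324901/10675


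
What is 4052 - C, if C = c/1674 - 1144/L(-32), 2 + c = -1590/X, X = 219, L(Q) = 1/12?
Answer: 1086376118/61101 ≈ 17780.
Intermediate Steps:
L(Q) = 1/12
c = -676/73 (c = -2 - 1590/219 = -2 - 1590*1/219 = -2 - 530/73 = -676/73 ≈ -9.2603)
C = -838794866/61101 (C = -676/73/1674 - 1144/1/12 = -676/73*1/1674 - 1144*12 = -338/61101 - 13728 = -838794866/61101 ≈ -13728.)
4052 - C = 4052 - 1*(-838794866/61101) = 4052 + 838794866/61101 = 1086376118/61101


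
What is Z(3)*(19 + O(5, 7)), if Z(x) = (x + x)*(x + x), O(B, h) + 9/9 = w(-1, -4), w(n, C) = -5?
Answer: 468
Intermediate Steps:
O(B, h) = -6 (O(B, h) = -1 - 5 = -6)
Z(x) = 4*x² (Z(x) = (2*x)*(2*x) = 4*x²)
Z(3)*(19 + O(5, 7)) = (4*3²)*(19 - 6) = (4*9)*13 = 36*13 = 468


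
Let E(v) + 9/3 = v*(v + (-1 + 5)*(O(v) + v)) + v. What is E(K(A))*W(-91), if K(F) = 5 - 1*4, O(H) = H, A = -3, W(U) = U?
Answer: -637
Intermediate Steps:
K(F) = 1 (K(F) = 5 - 4 = 1)
E(v) = -3 + v + 9*v**2 (E(v) = -3 + (v*(v + (-1 + 5)*(v + v)) + v) = -3 + (v*(v + 4*(2*v)) + v) = -3 + (v*(v + 8*v) + v) = -3 + (v*(9*v) + v) = -3 + (9*v**2 + v) = -3 + (v + 9*v**2) = -3 + v + 9*v**2)
E(K(A))*W(-91) = (-3 + 1 + 9*1**2)*(-91) = (-3 + 1 + 9*1)*(-91) = (-3 + 1 + 9)*(-91) = 7*(-91) = -637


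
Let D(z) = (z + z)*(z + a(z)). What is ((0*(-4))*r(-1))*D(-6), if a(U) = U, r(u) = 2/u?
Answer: 0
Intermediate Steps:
D(z) = 4*z² (D(z) = (z + z)*(z + z) = (2*z)*(2*z) = 4*z²)
((0*(-4))*r(-1))*D(-6) = ((0*(-4))*(2/(-1)))*(4*(-6)²) = (0*(2*(-1)))*(4*36) = (0*(-2))*144 = 0*144 = 0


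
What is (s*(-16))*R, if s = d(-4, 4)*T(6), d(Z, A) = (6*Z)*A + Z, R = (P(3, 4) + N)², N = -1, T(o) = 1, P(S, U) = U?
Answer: 14400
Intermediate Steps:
R = 9 (R = (4 - 1)² = 3² = 9)
d(Z, A) = Z + 6*A*Z (d(Z, A) = 6*A*Z + Z = Z + 6*A*Z)
s = -100 (s = -4*(1 + 6*4)*1 = -4*(1 + 24)*1 = -4*25*1 = -100*1 = -100)
(s*(-16))*R = -100*(-16)*9 = 1600*9 = 14400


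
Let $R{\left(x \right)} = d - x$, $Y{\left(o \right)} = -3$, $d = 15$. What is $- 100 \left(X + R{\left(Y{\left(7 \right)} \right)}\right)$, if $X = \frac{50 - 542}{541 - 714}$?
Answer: $- \frac{360600}{173} \approx -2084.4$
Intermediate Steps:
$X = \frac{492}{173}$ ($X = - \frac{492}{-173} = \left(-492\right) \left(- \frac{1}{173}\right) = \frac{492}{173} \approx 2.8439$)
$R{\left(x \right)} = 15 - x$
$- 100 \left(X + R{\left(Y{\left(7 \right)} \right)}\right) = - 100 \left(\frac{492}{173} + \left(15 - -3\right)\right) = - 100 \left(\frac{492}{173} + \left(15 + 3\right)\right) = - 100 \left(\frac{492}{173} + 18\right) = \left(-100\right) \frac{3606}{173} = - \frac{360600}{173}$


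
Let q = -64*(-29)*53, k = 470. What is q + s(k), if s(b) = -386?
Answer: 97982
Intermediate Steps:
q = 98368 (q = 1856*53 = 98368)
q + s(k) = 98368 - 386 = 97982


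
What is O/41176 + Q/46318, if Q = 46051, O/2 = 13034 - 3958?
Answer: 342120039/238398746 ≈ 1.4351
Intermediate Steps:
O = 18152 (O = 2*(13034 - 3958) = 2*9076 = 18152)
O/41176 + Q/46318 = 18152/41176 + 46051/46318 = 18152*(1/41176) + 46051*(1/46318) = 2269/5147 + 46051/46318 = 342120039/238398746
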